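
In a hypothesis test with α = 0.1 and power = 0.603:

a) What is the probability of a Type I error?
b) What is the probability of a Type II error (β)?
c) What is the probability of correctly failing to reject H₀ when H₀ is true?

a) Type I error probability = α = 0.1
b) Power = P(reject H₀ | H₁ true) = 1 - β = 0.603, so Type II error probability = β = 1 - Power = 0.397
c) P(fail to reject H₀ | H₀ true) = 1 - α = 0.9

Answer: a) 0.1, b) 0.397, c) 0.9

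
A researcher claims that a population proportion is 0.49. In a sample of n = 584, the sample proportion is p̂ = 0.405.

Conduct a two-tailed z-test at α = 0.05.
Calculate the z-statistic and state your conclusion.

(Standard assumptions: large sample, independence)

H₀: p = 0.49, H₁: p ≠ 0.49
Standard error: SE = √(p₀(1-p₀)/n) = √(0.49×0.51/584) = 0.020686
z-statistic: z = (p̂ - p₀)/SE = (0.405 - 0.49)/0.020686 = -4.1091
Critical value: z_0.025 = ±1.960
p-value < 0.0001
Decision: reject H₀ at α = 0.05

Answer: z = -4.1091, reject H₀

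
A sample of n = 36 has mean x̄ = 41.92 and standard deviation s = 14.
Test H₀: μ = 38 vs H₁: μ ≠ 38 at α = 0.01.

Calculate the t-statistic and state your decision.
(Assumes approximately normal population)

df = n - 1 = 35
SE = s/√n = 14/√36 = 2.3333
t = (x̄ - μ₀)/SE = (41.92 - 38)/2.3333 = 1.6800
Critical value: t_{0.005,35} = ±2.724
p-value ≈ 0.1019
Decision: fail to reject H₀

Answer: t = 1.6800, fail to reject H₀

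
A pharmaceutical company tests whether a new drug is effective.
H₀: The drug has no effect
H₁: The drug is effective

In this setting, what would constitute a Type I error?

Type I error: rejecting H₀ when it is actually true (false positive).
Type II error: failing to reject H₀ when H₁ is actually true (false negative).

Answer: Concluding the drug is effective when it actually has no effect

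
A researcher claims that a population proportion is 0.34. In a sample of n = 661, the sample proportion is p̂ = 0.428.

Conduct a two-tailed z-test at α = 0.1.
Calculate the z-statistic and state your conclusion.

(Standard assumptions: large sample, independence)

Answer: z = 4.7761, reject H₀

Derivation:
H₀: p = 0.34, H₁: p ≠ 0.34
Standard error: SE = √(p₀(1-p₀)/n) = √(0.34×0.66/661) = 0.018425
z-statistic: z = (p̂ - p₀)/SE = (0.428 - 0.34)/0.018425 = 4.7761
Critical value: z_0.05 = ±1.645
p-value < 0.0001
Decision: reject H₀ at α = 0.1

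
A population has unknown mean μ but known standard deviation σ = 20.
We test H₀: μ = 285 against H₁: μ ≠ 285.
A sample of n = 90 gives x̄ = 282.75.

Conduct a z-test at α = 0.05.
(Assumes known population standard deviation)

Answer: z = -1.0673, fail to reject H₀

Derivation:
Standard error: SE = σ/√n = 20/√90 = 2.1082
z-statistic: z = (x̄ - μ₀)/SE = (282.75 - 285)/2.1082 = -1.0673
Critical value: ±1.960
p-value = 0.2858
Decision: fail to reject H₀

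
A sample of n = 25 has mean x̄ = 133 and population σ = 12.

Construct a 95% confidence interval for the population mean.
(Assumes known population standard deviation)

Confidence level: 95%, α = 0.05
z_0.025 = 1.960
SE = σ/√n = 12/√25 = 2.4000
Margin of error = 1.960 × 2.4000 = 4.7040
CI: x̄ ± margin = 133 ± 4.7040
CI: (128.2960, 137.7040)

Answer: (128.2960, 137.7040)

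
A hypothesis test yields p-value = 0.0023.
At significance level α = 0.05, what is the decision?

Answer: reject H₀

Derivation:
Compare p-value to α:
0.0023 < 0.05
Decision: reject H₀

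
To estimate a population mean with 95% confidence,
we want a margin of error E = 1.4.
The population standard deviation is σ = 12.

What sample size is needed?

Answer: n = 283

Derivation:
z_0.025 = 1.960
n = (z×σ/E)² = (1.960×12/1.4)²
n = 282.2400
Round up: n = 283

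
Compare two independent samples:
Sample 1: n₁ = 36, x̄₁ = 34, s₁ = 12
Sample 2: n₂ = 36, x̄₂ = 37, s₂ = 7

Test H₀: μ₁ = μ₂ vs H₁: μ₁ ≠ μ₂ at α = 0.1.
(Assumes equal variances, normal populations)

Pooled variance: s²_p = [35×12² + 35×7²]/(70) = 96.5000
s_p = 9.8234
SE = s_p×√(1/n₁ + 1/n₂) = 9.8234×√(1/36 + 1/36) = 2.3154
t = (x̄₁ - x̄₂)/SE = (34 - 37)/2.3154 = -1.2957
df = 70, t-critical = ±1.667
Decision: fail to reject H₀

Answer: t = -1.2957, fail to reject H₀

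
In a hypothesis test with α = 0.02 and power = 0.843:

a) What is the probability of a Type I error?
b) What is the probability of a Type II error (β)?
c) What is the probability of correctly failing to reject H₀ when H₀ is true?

a) Type I error probability = α = 0.02
b) Power = P(reject H₀ | H₁ true) = 1 - β = 0.843, so Type II error probability = β = 1 - Power = 0.157
c) P(fail to reject H₀ | H₀ true) = 1 - α = 0.98

Answer: a) 0.02, b) 0.157, c) 0.98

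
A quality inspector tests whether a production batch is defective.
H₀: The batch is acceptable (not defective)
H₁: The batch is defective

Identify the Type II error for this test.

A Type I error (probability α) occurs when we reject a true H₀.
A Type II error (probability β) occurs when we fail to reject a false H₀.

Answer: Shipping a defective batch to customers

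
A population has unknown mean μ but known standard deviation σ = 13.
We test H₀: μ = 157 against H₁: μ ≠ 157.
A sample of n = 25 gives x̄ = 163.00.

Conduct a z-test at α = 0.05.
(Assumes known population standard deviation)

Answer: z = 2.3077, reject H₀

Derivation:
Standard error: SE = σ/√n = 13/√25 = 2.6000
z-statistic: z = (x̄ - μ₀)/SE = (163.00 - 157)/2.6000 = 2.3077
Critical value: ±1.960
p-value = 0.0210
Decision: reject H₀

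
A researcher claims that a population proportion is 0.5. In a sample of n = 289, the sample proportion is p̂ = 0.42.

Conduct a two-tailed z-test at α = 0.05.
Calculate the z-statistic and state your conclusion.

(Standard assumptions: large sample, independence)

Answer: z = -2.7200, reject H₀

Derivation:
H₀: p = 0.5, H₁: p ≠ 0.5
Standard error: SE = √(p₀(1-p₀)/n) = √(0.5×0.5/289) = 0.029412
z-statistic: z = (p̂ - p₀)/SE = (0.42 - 0.5)/0.029412 = -2.7200
Critical value: z_0.025 = ±1.960
p-value = 0.0065
Decision: reject H₀ at α = 0.05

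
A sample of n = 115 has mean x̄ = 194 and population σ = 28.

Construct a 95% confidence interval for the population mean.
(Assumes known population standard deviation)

Confidence level: 95%, α = 0.05
z_0.025 = 1.960
SE = σ/√n = 28/√115 = 2.6110
Margin of error = 1.960 × 2.6110 = 5.1176
CI: x̄ ± margin = 194 ± 5.1176
CI: (188.8824, 199.1176)

Answer: (188.8824, 199.1176)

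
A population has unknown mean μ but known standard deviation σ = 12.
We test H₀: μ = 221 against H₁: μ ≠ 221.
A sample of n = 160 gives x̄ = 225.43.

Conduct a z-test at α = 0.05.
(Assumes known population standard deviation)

Answer: z = 4.6695, reject H₀

Derivation:
Standard error: SE = σ/√n = 12/√160 = 0.9487
z-statistic: z = (x̄ - μ₀)/SE = (225.43 - 221)/0.9487 = 4.6695
Critical value: ±1.960
p-value < 0.0001
Decision: reject H₀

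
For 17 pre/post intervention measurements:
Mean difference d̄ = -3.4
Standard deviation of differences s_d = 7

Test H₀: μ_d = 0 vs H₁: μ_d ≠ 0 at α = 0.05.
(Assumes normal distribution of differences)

df = n - 1 = 16
SE = s_d/√n = 7/√17 = 1.6977
t = d̄/SE = -3.4/1.6977 = -2.0027
Critical value: t_{0.025,16} = ±2.120
p-value ≈ 0.0625
Decision: fail to reject H₀

Answer: t = -2.0027, fail to reject H₀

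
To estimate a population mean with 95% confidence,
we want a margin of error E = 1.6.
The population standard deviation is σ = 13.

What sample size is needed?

z_0.025 = 1.960
n = (z×σ/E)² = (1.960×13/1.6)²
n = 253.6056
Round up: n = 254

Answer: n = 254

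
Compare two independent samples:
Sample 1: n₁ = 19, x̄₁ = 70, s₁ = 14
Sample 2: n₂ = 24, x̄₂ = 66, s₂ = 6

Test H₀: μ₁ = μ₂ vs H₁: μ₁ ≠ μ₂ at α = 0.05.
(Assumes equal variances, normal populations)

Answer: t = 1.2637, fail to reject H₀

Derivation:
Pooled variance: s²_p = [18×14² + 23×6²]/(41) = 106.2439
s_p = 10.3075
SE = s_p×√(1/n₁ + 1/n₂) = 10.3075×√(1/19 + 1/24) = 3.1652
t = (x̄₁ - x̄₂)/SE = (70 - 66)/3.1652 = 1.2637
df = 41, t-critical = ±2.020
Decision: fail to reject H₀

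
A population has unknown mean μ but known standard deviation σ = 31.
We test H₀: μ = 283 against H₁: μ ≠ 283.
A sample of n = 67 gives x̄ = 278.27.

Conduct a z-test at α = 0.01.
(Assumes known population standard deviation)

Answer: z = -1.2489, fail to reject H₀

Derivation:
Standard error: SE = σ/√n = 31/√67 = 3.7873
z-statistic: z = (x̄ - μ₀)/SE = (278.27 - 283)/3.7873 = -1.2489
Critical value: ±2.576
p-value = 0.2117
Decision: fail to reject H₀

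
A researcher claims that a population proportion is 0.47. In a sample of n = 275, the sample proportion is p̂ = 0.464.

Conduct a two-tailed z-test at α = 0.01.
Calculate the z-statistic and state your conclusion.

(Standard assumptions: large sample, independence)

H₀: p = 0.47, H₁: p ≠ 0.47
Standard error: SE = √(p₀(1-p₀)/n) = √(0.47×0.53/275) = 0.030097
z-statistic: z = (p̂ - p₀)/SE = (0.464 - 0.47)/0.030097 = -0.1994
Critical value: z_0.005 = ±2.576
p-value = 0.8419
Decision: fail to reject H₀ at α = 0.01

Answer: z = -0.1994, fail to reject H₀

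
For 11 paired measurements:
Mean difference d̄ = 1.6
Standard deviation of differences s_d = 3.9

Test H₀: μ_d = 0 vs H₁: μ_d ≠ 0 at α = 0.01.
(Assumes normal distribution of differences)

df = n - 1 = 10
SE = s_d/√n = 3.9/√11 = 1.1759
t = d̄/SE = 1.6/1.1759 = 1.3607
Critical value: t_{0.005,10} = ±3.169
p-value ≈ 0.2035
Decision: fail to reject H₀

Answer: t = 1.3607, fail to reject H₀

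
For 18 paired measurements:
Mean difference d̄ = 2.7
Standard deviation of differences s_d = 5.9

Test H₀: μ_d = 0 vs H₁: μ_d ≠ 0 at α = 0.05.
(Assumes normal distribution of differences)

Answer: t = 1.9416, fail to reject H₀

Derivation:
df = n - 1 = 17
SE = s_d/√n = 5.9/√18 = 1.3906
t = d̄/SE = 2.7/1.3906 = 1.9416
Critical value: t_{0.025,17} = ±2.110
p-value ≈ 0.0689
Decision: fail to reject H₀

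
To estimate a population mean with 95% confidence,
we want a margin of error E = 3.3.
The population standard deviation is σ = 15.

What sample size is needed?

z_0.025 = 1.960
n = (z×σ/E)² = (1.960×15/3.3)²
n = 79.3719
Round up: n = 80

Answer: n = 80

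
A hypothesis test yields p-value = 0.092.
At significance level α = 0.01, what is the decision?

Answer: fail to reject H₀

Derivation:
Compare p-value to α:
0.092 ≥ 0.01
Decision: fail to reject H₀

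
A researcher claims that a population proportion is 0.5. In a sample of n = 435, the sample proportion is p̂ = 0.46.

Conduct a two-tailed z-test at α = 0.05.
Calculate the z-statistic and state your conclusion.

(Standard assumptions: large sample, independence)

Answer: z = -1.6685, fail to reject H₀

Derivation:
H₀: p = 0.5, H₁: p ≠ 0.5
Standard error: SE = √(p₀(1-p₀)/n) = √(0.5×0.5/435) = 0.023973
z-statistic: z = (p̂ - p₀)/SE = (0.46 - 0.5)/0.023973 = -1.6685
Critical value: z_0.025 = ±1.960
p-value = 0.0952
Decision: fail to reject H₀ at α = 0.05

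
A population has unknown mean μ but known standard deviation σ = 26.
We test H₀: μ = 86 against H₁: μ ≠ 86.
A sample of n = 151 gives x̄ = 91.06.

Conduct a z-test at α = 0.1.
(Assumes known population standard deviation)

Answer: z = 2.3915, reject H₀

Derivation:
Standard error: SE = σ/√n = 26/√151 = 2.1158
z-statistic: z = (x̄ - μ₀)/SE = (91.06 - 86)/2.1158 = 2.3915
Critical value: ±1.645
p-value = 0.0168
Decision: reject H₀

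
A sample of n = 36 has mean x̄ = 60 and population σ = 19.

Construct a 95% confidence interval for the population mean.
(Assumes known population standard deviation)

Confidence level: 95%, α = 0.05
z_0.025 = 1.960
SE = σ/√n = 19/√36 = 3.1667
Margin of error = 1.960 × 3.1667 = 6.2067
CI: x̄ ± margin = 60 ± 6.2067
CI: (53.7933, 66.2067)

Answer: (53.7933, 66.2067)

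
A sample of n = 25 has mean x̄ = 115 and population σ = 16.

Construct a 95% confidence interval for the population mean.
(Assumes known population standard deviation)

Answer: (108.7280, 121.2720)

Derivation:
Confidence level: 95%, α = 0.05
z_0.025 = 1.960
SE = σ/√n = 16/√25 = 3.2000
Margin of error = 1.960 × 3.2000 = 6.2720
CI: x̄ ± margin = 115 ± 6.2720
CI: (108.7280, 121.2720)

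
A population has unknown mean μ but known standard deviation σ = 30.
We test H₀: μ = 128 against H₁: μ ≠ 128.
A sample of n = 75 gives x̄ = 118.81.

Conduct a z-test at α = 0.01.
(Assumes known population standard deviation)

Standard error: SE = σ/√n = 30/√75 = 3.4641
z-statistic: z = (x̄ - μ₀)/SE = (118.81 - 128)/3.4641 = -2.6529
Critical value: ±2.576
p-value = 0.0080
Decision: reject H₀

Answer: z = -2.6529, reject H₀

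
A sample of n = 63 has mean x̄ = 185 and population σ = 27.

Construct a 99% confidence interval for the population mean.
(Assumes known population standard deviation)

Answer: (176.2372, 193.7628)

Derivation:
Confidence level: 99%, α = 0.01
z_0.005 = 2.576
SE = σ/√n = 27/√63 = 3.4017
Margin of error = 2.576 × 3.4017 = 8.7628
CI: x̄ ± margin = 185 ± 8.7628
CI: (176.2372, 193.7628)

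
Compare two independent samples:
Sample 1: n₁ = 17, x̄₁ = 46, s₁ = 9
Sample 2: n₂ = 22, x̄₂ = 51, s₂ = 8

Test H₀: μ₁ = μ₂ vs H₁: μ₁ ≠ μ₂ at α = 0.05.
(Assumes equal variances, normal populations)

Answer: t = -1.8330, fail to reject H₀

Derivation:
Pooled variance: s²_p = [16×9² + 21×8²]/(37) = 71.3514
s_p = 8.4470
SE = s_p×√(1/n₁ + 1/n₂) = 8.4470×√(1/17 + 1/22) = 2.7277
t = (x̄₁ - x̄₂)/SE = (46 - 51)/2.7277 = -1.8330
df = 37, t-critical = ±2.026
Decision: fail to reject H₀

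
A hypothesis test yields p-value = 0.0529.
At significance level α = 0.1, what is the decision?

Answer: reject H₀

Derivation:
Compare p-value to α:
0.0529 < 0.1
Decision: reject H₀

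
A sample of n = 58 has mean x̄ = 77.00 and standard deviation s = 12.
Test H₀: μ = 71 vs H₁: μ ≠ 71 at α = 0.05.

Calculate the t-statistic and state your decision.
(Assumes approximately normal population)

Answer: t = 3.8078, reject H₀

Derivation:
df = n - 1 = 57
SE = s/√n = 12/√58 = 1.5757
t = (x̄ - μ₀)/SE = (77.00 - 71)/1.5757 = 3.8078
Critical value: t_{0.025,57} = ±2.002
p-value ≈ 0.0003
Decision: reject H₀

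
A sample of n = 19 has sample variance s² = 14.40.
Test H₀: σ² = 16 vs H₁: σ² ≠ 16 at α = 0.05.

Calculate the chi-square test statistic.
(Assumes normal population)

Answer: χ² = 16.2000, fail to reject H₀

Derivation:
df = n - 1 = 18
χ² = (n-1)s²/σ₀² = 18×14.40/16 = 16.2000
Critical values: χ²_{0.975,18} = 8.231, χ²_{0.025,18} = 31.526
Rejection region: χ² < 8.231 or χ² > 31.526
Decision: fail to reject H₀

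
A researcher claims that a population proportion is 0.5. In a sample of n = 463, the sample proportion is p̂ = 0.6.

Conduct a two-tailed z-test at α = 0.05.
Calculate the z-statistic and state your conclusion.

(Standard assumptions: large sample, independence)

H₀: p = 0.5, H₁: p ≠ 0.5
Standard error: SE = √(p₀(1-p₀)/n) = √(0.5×0.5/463) = 0.023237
z-statistic: z = (p̂ - p₀)/SE = (0.6 - 0.5)/0.023237 = 4.3035
Critical value: z_0.025 = ±1.960
p-value < 0.0001
Decision: reject H₀ at α = 0.05

Answer: z = 4.3035, reject H₀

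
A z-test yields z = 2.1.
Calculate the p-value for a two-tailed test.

For z = 2.1:
p = 2×P(Z > |2.1|) = 2×(1 - Φ(2.1)) = 0.0357

Answer: p-value ≈ 0.0357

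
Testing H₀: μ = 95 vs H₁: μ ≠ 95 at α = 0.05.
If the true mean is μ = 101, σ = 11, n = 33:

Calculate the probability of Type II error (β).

Answer: β ≈ 0.1203

Derivation:
SE = σ/√n = 11/√33 = 1.9149
Critical values: μ₀ ± z_0.025×SE = 95 ± 1.960×1.9149
Acceptance region: (91.2468, 98.7532)
Under H₁ (μ = 101): z_high = (98.7532 - 101)/1.9149 = -1.1733, z_low = (91.2468 - 101)/1.9149 = -5.0933
β = P(not reject | H₁) = Φ(-1.1733) - Φ(-5.0933) ≈ 0.1203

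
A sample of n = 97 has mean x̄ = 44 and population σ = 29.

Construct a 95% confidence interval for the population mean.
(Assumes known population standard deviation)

Confidence level: 95%, α = 0.05
z_0.025 = 1.960
SE = σ/√n = 29/√97 = 2.9445
Margin of error = 1.960 × 2.9445 = 5.7712
CI: x̄ ± margin = 44 ± 5.7712
CI: (38.2288, 49.7712)

Answer: (38.2288, 49.7712)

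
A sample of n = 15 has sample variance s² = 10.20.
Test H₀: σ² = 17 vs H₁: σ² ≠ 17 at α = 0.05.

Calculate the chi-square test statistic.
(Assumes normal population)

df = n - 1 = 14
χ² = (n-1)s²/σ₀² = 14×10.20/17 = 8.4000
Critical values: χ²_{0.975,14} = 5.629, χ²_{0.025,14} = 26.119
Rejection region: χ² < 5.629 or χ² > 26.119
Decision: fail to reject H₀

Answer: χ² = 8.4000, fail to reject H₀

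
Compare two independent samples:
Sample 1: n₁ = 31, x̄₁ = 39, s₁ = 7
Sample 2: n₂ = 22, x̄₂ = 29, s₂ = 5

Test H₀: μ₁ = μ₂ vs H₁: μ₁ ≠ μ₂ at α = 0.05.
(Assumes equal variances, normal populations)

Pooled variance: s²_p = [30×7² + 21×5²]/(51) = 39.1176
s_p = 6.2544
SE = s_p×√(1/n₁ + 1/n₂) = 6.2544×√(1/31 + 1/22) = 1.7435
t = (x̄₁ - x̄₂)/SE = (39 - 29)/1.7435 = 5.7356
df = 51, t-critical = ±2.008
Decision: reject H₀

Answer: t = 5.7356, reject H₀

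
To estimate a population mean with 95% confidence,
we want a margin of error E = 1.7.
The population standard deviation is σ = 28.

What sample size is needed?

z_0.025 = 1.960
n = (z×σ/E)² = (1.960×28/1.7)²
n = 1042.1503
Round up: n = 1043

Answer: n = 1043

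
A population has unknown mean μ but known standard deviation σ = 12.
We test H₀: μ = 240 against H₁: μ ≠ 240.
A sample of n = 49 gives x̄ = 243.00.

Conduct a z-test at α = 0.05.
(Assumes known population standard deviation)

Standard error: SE = σ/√n = 12/√49 = 1.7143
z-statistic: z = (x̄ - μ₀)/SE = (243.00 - 240)/1.7143 = 1.7500
Critical value: ±1.960
p-value = 0.0801
Decision: fail to reject H₀

Answer: z = 1.7500, fail to reject H₀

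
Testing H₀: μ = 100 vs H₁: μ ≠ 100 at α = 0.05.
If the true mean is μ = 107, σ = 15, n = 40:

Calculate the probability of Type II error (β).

Answer: β ≈ 0.1607

Derivation:
SE = σ/√n = 15/√40 = 2.3717
Critical values: μ₀ ± z_0.025×SE = 100 ± 1.960×2.3717
Acceptance region: (95.3515, 104.6485)
Under H₁ (μ = 107): z_high = (104.6485 - 107)/2.3717 = -0.9915, z_low = (95.3515 - 107)/2.3717 = -4.9115
β = P(not reject | H₁) = Φ(-0.9915) - Φ(-4.9115) ≈ 0.1607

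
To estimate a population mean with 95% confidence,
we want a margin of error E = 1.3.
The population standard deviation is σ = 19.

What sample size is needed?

Answer: n = 821

Derivation:
z_0.025 = 1.960
n = (z×σ/E)² = (1.960×19/1.3)²
n = 820.6021
Round up: n = 821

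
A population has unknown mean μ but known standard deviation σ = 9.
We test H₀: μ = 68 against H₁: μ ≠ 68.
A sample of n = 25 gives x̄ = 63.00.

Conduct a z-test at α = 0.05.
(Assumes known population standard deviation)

Answer: z = -2.7778, reject H₀

Derivation:
Standard error: SE = σ/√n = 9/√25 = 1.8000
z-statistic: z = (x̄ - μ₀)/SE = (63.00 - 68)/1.8000 = -2.7778
Critical value: ±1.960
p-value = 0.0055
Decision: reject H₀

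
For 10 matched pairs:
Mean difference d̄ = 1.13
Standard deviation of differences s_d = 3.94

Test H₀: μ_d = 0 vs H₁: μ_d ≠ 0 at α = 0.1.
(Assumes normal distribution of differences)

Answer: t = 0.9070, fail to reject H₀

Derivation:
df = n - 1 = 9
SE = s_d/√n = 3.94/√10 = 1.2459
t = d̄/SE = 1.13/1.2459 = 0.9070
Critical value: t_{0.05,9} = ±1.833
p-value ≈ 0.3880
Decision: fail to reject H₀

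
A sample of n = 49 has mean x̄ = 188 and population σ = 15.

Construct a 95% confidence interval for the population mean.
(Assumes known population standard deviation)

Answer: (183.7999, 192.2001)

Derivation:
Confidence level: 95%, α = 0.05
z_0.025 = 1.960
SE = σ/√n = 15/√49 = 2.1429
Margin of error = 1.960 × 2.1429 = 4.2001
CI: x̄ ± margin = 188 ± 4.2001
CI: (183.7999, 192.2001)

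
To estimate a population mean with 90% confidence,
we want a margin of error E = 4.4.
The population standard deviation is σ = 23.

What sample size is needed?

Answer: n = 74

Derivation:
z_0.05 = 1.645
n = (z×σ/E)² = (1.645×23/4.4)²
n = 73.9405
Round up: n = 74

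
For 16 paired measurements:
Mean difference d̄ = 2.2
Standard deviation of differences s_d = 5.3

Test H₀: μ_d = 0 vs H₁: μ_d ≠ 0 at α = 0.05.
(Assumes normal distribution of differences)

df = n - 1 = 15
SE = s_d/√n = 5.3/√16 = 1.3250
t = d̄/SE = 2.2/1.3250 = 1.6604
Critical value: t_{0.025,15} = ±2.131
p-value ≈ 0.1176
Decision: fail to reject H₀

Answer: t = 1.6604, fail to reject H₀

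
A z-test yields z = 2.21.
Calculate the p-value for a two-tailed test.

For z = 2.21:
p = 2×P(Z > |2.21|) = 2×(1 - Φ(2.21)) = 0.0271

Answer: p-value ≈ 0.0271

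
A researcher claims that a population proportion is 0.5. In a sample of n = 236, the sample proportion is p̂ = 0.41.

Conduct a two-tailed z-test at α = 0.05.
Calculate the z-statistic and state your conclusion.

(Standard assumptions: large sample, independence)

Answer: z = -2.7652, reject H₀

Derivation:
H₀: p = 0.5, H₁: p ≠ 0.5
Standard error: SE = √(p₀(1-p₀)/n) = √(0.5×0.5/236) = 0.032547
z-statistic: z = (p̂ - p₀)/SE = (0.41 - 0.5)/0.032547 = -2.7652
Critical value: z_0.025 = ±1.960
p-value = 0.0057
Decision: reject H₀ at α = 0.05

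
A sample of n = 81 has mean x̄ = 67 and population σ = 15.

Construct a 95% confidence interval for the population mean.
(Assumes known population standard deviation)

Answer: (63.7333, 70.2667)

Derivation:
Confidence level: 95%, α = 0.05
z_0.025 = 1.960
SE = σ/√n = 15/√81 = 1.6667
Margin of error = 1.960 × 1.6667 = 3.2667
CI: x̄ ± margin = 67 ± 3.2667
CI: (63.7333, 70.2667)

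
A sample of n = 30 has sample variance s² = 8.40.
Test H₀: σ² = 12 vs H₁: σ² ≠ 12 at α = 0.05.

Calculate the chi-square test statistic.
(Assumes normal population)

df = n - 1 = 29
χ² = (n-1)s²/σ₀² = 29×8.40/12 = 20.3000
Critical values: χ²_{0.975,29} = 16.047, χ²_{0.025,29} = 45.722
Rejection region: χ² < 16.047 or χ² > 45.722
Decision: fail to reject H₀

Answer: χ² = 20.3000, fail to reject H₀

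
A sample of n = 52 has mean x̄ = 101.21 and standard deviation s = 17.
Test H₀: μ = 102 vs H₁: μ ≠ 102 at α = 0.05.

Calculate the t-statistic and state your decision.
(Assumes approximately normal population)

df = n - 1 = 51
SE = s/√n = 17/√52 = 2.3575
t = (x̄ - μ₀)/SE = (101.21 - 102)/2.3575 = -0.3351
Critical value: t_{0.025,51} = ±2.008
p-value ≈ 0.7389
Decision: fail to reject H₀

Answer: t = -0.3351, fail to reject H₀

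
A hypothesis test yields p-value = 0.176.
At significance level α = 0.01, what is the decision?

Compare p-value to α:
0.176 ≥ 0.01
Decision: fail to reject H₀

Answer: fail to reject H₀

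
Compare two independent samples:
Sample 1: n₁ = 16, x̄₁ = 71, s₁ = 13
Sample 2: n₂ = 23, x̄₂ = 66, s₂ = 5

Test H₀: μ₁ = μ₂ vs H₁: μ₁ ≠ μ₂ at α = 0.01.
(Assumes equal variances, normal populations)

Pooled variance: s²_p = [15×13² + 22×5²]/(37) = 83.3784
s_p = 9.1312
SE = s_p×√(1/n₁ + 1/n₂) = 9.1312×√(1/16 + 1/23) = 2.9726
t = (x̄₁ - x̄₂)/SE = (71 - 66)/2.9726 = 1.6820
df = 37, t-critical = ±2.715
Decision: fail to reject H₀

Answer: t = 1.6820, fail to reject H₀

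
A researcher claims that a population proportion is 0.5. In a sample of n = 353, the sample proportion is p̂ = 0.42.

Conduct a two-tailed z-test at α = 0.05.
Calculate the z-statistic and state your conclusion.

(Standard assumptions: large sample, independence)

Answer: z = -3.0062, reject H₀

Derivation:
H₀: p = 0.5, H₁: p ≠ 0.5
Standard error: SE = √(p₀(1-p₀)/n) = √(0.5×0.5/353) = 0.026612
z-statistic: z = (p̂ - p₀)/SE = (0.42 - 0.5)/0.026612 = -3.0062
Critical value: z_0.025 = ±1.960
p-value = 0.0026
Decision: reject H₀ at α = 0.05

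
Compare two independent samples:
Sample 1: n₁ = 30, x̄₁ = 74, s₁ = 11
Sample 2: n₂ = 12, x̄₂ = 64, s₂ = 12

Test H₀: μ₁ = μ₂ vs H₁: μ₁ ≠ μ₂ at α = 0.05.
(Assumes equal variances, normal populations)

Pooled variance: s²_p = [29×11² + 11×12²]/(40) = 127.3250
s_p = 11.2838
SE = s_p×√(1/n₁ + 1/n₂) = 11.2838×√(1/30 + 1/12) = 3.8542
t = (x̄₁ - x̄₂)/SE = (74 - 64)/3.8542 = 2.5946
df = 40, t-critical = ±2.021
Decision: reject H₀

Answer: t = 2.5946, reject H₀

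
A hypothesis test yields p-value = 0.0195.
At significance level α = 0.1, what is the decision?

Compare p-value to α:
0.0195 < 0.1
Decision: reject H₀

Answer: reject H₀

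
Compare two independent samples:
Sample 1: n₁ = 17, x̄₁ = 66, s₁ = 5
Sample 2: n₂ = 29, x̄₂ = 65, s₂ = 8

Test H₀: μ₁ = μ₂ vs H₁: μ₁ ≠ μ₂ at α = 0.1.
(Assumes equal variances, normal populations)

Pooled variance: s²_p = [16×5² + 28×8²]/(44) = 49.8182
s_p = 7.0582
SE = s_p×√(1/n₁ + 1/n₂) = 7.0582×√(1/17 + 1/29) = 2.1560
t = (x̄₁ - x̄₂)/SE = (66 - 65)/2.1560 = 0.4638
df = 44, t-critical = ±1.680
Decision: fail to reject H₀

Answer: t = 0.4638, fail to reject H₀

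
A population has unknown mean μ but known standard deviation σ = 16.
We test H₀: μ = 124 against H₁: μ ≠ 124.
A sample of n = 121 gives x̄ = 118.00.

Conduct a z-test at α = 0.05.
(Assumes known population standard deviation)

Answer: z = -4.1251, reject H₀

Derivation:
Standard error: SE = σ/√n = 16/√121 = 1.4545
z-statistic: z = (x̄ - μ₀)/SE = (118.00 - 124)/1.4545 = -4.1251
Critical value: ±1.960
p-value < 0.0001
Decision: reject H₀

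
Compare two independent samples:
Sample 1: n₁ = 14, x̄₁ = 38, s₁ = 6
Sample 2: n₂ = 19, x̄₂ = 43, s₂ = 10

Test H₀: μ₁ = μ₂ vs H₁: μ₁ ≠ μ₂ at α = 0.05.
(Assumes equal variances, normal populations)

Answer: t = -1.6596, fail to reject H₀

Derivation:
Pooled variance: s²_p = [13×6² + 18×10²]/(31) = 73.1613
s_p = 8.5534
SE = s_p×√(1/n₁ + 1/n₂) = 8.5534×√(1/14 + 1/19) = 3.0127
t = (x̄₁ - x̄₂)/SE = (38 - 43)/3.0127 = -1.6596
df = 31, t-critical = ±2.040
Decision: fail to reject H₀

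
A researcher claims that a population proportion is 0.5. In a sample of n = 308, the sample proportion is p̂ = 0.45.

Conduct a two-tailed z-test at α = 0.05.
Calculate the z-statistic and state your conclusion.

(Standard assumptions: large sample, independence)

Answer: z = -1.7550, fail to reject H₀

Derivation:
H₀: p = 0.5, H₁: p ≠ 0.5
Standard error: SE = √(p₀(1-p₀)/n) = √(0.5×0.5/308) = 0.028490
z-statistic: z = (p̂ - p₀)/SE = (0.45 - 0.5)/0.028490 = -1.7550
Critical value: z_0.025 = ±1.960
p-value = 0.0793
Decision: fail to reject H₀ at α = 0.05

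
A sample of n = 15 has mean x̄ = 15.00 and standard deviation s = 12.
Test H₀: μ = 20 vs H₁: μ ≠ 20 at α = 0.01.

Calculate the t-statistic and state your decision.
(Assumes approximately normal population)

Answer: t = -1.6137, fail to reject H₀

Derivation:
df = n - 1 = 14
SE = s/√n = 12/√15 = 3.0984
t = (x̄ - μ₀)/SE = (15.00 - 20)/3.0984 = -1.6137
Critical value: t_{0.005,14} = ±2.977
p-value ≈ 0.1289
Decision: fail to reject H₀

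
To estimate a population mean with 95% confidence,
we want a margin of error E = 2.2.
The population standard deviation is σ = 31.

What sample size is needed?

Answer: n = 763

Derivation:
z_0.025 = 1.960
n = (z×σ/E)² = (1.960×31/2.2)²
n = 762.7640
Round up: n = 763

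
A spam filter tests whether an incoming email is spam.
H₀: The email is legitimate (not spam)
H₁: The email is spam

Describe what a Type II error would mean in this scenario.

Answer: Letting a spam email through to the inbox

Derivation:
Type I error: rejecting H₀ when it is actually true (false positive).
Type II error: failing to reject H₀ when H₁ is actually true (false negative).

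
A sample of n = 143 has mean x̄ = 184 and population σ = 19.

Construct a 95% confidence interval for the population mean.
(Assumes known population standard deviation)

Confidence level: 95%, α = 0.05
z_0.025 = 1.960
SE = σ/√n = 19/√143 = 1.5889
Margin of error = 1.960 × 1.5889 = 3.1142
CI: x̄ ± margin = 184 ± 3.1142
CI: (180.8858, 187.1142)

Answer: (180.8858, 187.1142)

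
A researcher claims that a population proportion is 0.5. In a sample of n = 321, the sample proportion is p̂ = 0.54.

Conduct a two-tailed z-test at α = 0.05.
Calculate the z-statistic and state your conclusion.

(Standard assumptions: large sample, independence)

H₀: p = 0.5, H₁: p ≠ 0.5
Standard error: SE = √(p₀(1-p₀)/n) = √(0.5×0.5/321) = 0.027907
z-statistic: z = (p̂ - p₀)/SE = (0.54 - 0.5)/0.027907 = 1.4333
Critical value: z_0.025 = ±1.960
p-value = 0.1518
Decision: fail to reject H₀ at α = 0.05

Answer: z = 1.4333, fail to reject H₀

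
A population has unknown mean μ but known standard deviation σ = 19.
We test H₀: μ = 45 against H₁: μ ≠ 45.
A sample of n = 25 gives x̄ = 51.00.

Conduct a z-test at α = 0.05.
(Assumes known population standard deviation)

Standard error: SE = σ/√n = 19/√25 = 3.8000
z-statistic: z = (x̄ - μ₀)/SE = (51.00 - 45)/3.8000 = 1.5789
Critical value: ±1.960
p-value = 0.1144
Decision: fail to reject H₀

Answer: z = 1.5789, fail to reject H₀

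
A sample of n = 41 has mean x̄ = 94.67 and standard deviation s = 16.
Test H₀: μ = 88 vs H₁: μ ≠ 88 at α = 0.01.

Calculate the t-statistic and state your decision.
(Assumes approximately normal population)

df = n - 1 = 40
SE = s/√n = 16/√41 = 2.4988
t = (x̄ - μ₀)/SE = (94.67 - 88)/2.4988 = 2.6693
Critical value: t_{0.005,40} = ±2.704
p-value ≈ 0.0109
Decision: fail to reject H₀

Answer: t = 2.6693, fail to reject H₀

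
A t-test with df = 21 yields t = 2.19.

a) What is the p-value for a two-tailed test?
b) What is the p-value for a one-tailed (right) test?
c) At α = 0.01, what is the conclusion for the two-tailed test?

Using t-distribution with df = 21:
a) Two-tailed: p = 2×P(T > 2.19) = 0.0400
b) One-tailed: p = P(T > 2.19) = 0.0200
c) 0.0400 ≥ 0.01, fail to reject H₀

Answer: a) 0.0400, b) 0.0200, c) fail to reject H₀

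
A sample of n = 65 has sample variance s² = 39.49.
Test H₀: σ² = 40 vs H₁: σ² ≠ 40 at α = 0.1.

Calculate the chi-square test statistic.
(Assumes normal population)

df = n - 1 = 64
χ² = (n-1)s²/σ₀² = 64×39.49/40 = 63.1840
Critical values: χ²_{0.95,64} = 46.595, χ²_{0.05,64} = 83.675
Rejection region: χ² < 46.595 or χ² > 83.675
Decision: fail to reject H₀

Answer: χ² = 63.1840, fail to reject H₀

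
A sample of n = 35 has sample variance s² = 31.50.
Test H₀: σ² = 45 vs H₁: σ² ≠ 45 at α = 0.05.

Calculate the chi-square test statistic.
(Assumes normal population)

df = n - 1 = 34
χ² = (n-1)s²/σ₀² = 34×31.50/45 = 23.8000
Critical values: χ²_{0.975,34} = 19.806, χ²_{0.025,34} = 51.966
Rejection region: χ² < 19.806 or χ² > 51.966
Decision: fail to reject H₀

Answer: χ² = 23.8000, fail to reject H₀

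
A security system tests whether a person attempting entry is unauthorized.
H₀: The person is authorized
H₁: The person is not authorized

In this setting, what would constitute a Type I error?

Type I error (α): Rejecting H₀ when H₀ is true
Type II error (β): Failing to reject H₀ when H₁ is true

Answer: Denying entry to an authorized person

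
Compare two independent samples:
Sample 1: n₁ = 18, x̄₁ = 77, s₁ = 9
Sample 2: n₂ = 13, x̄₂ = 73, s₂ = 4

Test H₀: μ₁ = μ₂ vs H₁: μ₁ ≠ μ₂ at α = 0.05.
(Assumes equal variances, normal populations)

Pooled variance: s²_p = [17×9² + 12×4²]/(29) = 54.1034
s_p = 7.3555
SE = s_p×√(1/n₁ + 1/n₂) = 7.3555×√(1/18 + 1/13) = 2.6772
t = (x̄₁ - x̄₂)/SE = (77 - 73)/2.6772 = 1.4941
df = 29, t-critical = ±2.045
Decision: fail to reject H₀

Answer: t = 1.4941, fail to reject H₀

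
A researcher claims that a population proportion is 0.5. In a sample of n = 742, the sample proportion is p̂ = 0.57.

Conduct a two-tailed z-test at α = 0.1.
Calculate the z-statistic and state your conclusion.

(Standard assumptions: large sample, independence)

Answer: z = 3.8135, reject H₀

Derivation:
H₀: p = 0.5, H₁: p ≠ 0.5
Standard error: SE = √(p₀(1-p₀)/n) = √(0.5×0.5/742) = 0.018356
z-statistic: z = (p̂ - p₀)/SE = (0.57 - 0.5)/0.018356 = 3.8135
Critical value: z_0.05 = ±1.645
p-value = 0.0001
Decision: reject H₀ at α = 0.1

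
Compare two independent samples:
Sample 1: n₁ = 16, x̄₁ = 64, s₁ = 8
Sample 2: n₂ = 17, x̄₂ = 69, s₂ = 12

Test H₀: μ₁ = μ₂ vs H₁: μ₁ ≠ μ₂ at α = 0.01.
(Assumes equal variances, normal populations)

Answer: t = -1.3990, fail to reject H₀

Derivation:
Pooled variance: s²_p = [15×8² + 16×12²]/(31) = 105.2903
s_p = 10.2611
SE = s_p×√(1/n₁ + 1/n₂) = 10.2611×√(1/16 + 1/17) = 3.5741
t = (x̄₁ - x̄₂)/SE = (64 - 69)/3.5741 = -1.3990
df = 31, t-critical = ±2.744
Decision: fail to reject H₀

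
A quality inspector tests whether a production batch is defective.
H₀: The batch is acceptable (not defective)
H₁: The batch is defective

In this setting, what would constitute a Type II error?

A Type I error (probability α) occurs when we reject a true H₀.
A Type II error (probability β) occurs when we fail to reject a false H₀.

Answer: Shipping a defective batch to customers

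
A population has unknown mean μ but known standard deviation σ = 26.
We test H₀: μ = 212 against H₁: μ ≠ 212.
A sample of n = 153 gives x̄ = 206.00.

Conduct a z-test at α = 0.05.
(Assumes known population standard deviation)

Answer: z = -2.8544, reject H₀

Derivation:
Standard error: SE = σ/√n = 26/√153 = 2.1020
z-statistic: z = (x̄ - μ₀)/SE = (206.00 - 212)/2.1020 = -2.8544
Critical value: ±1.960
p-value = 0.0043
Decision: reject H₀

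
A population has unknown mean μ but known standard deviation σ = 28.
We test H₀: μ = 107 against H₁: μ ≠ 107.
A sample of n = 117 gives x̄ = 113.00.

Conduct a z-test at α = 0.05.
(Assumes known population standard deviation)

Standard error: SE = σ/√n = 28/√117 = 2.5886
z-statistic: z = (x̄ - μ₀)/SE = (113.00 - 107)/2.5886 = 2.3179
Critical value: ±1.960
p-value = 0.0205
Decision: reject H₀

Answer: z = 2.3179, reject H₀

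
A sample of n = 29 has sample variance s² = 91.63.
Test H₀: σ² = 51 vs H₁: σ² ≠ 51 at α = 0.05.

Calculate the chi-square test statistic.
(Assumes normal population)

df = n - 1 = 28
χ² = (n-1)s²/σ₀² = 28×91.63/51 = 50.3067
Critical values: χ²_{0.975,28} = 15.308, χ²_{0.025,28} = 44.461
Rejection region: χ² < 15.308 or χ² > 44.461
Decision: reject H₀

Answer: χ² = 50.3067, reject H₀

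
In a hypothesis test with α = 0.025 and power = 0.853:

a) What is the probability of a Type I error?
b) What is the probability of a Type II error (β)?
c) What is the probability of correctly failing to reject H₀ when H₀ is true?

Answer: a) 0.025, b) 0.147, c) 0.975

Derivation:
a) Type I error probability = α = 0.025
b) Power = P(reject H₀ | H₁ true) = 1 - β = 0.853, so Type II error probability = β = 1 - Power = 0.147
c) P(fail to reject H₀ | H₀ true) = 1 - α = 0.975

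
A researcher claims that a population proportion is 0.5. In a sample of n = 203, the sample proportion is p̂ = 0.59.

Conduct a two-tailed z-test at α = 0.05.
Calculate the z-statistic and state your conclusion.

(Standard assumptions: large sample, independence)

Answer: z = 2.5646, reject H₀

Derivation:
H₀: p = 0.5, H₁: p ≠ 0.5
Standard error: SE = √(p₀(1-p₀)/n) = √(0.5×0.5/203) = 0.035093
z-statistic: z = (p̂ - p₀)/SE = (0.59 - 0.5)/0.035093 = 2.5646
Critical value: z_0.025 = ±1.960
p-value = 0.0103
Decision: reject H₀ at α = 0.05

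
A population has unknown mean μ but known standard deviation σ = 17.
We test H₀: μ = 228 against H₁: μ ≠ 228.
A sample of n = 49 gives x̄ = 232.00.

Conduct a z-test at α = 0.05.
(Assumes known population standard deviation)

Standard error: SE = σ/√n = 17/√49 = 2.4286
z-statistic: z = (x̄ - μ₀)/SE = (232.00 - 228)/2.4286 = 1.6470
Critical value: ±1.960
p-value = 0.0996
Decision: fail to reject H₀

Answer: z = 1.6470, fail to reject H₀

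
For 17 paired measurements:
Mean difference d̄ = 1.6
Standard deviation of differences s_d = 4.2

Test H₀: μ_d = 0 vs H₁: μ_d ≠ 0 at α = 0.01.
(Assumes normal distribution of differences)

df = n - 1 = 16
SE = s_d/√n = 4.2/√17 = 1.0186
t = d̄/SE = 1.6/1.0186 = 1.5708
Critical value: t_{0.005,16} = ±2.921
p-value ≈ 0.1358
Decision: fail to reject H₀

Answer: t = 1.5708, fail to reject H₀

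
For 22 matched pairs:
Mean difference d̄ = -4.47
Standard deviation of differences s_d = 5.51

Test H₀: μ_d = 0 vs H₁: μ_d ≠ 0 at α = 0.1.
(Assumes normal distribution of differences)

df = n - 1 = 21
SE = s_d/√n = 5.51/√22 = 1.1747
t = d̄/SE = -4.47/1.1747 = -3.8052
Critical value: t_{0.05,21} = ±1.721
p-value ≈ 0.0010
Decision: reject H₀

Answer: t = -3.8052, reject H₀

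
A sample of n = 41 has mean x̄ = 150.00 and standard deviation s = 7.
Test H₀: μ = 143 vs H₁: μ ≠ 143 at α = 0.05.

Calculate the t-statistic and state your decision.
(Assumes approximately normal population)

Answer: t = 6.4032, reject H₀

Derivation:
df = n - 1 = 40
SE = s/√n = 7/√41 = 1.0932
t = (x̄ - μ₀)/SE = (150.00 - 143)/1.0932 = 6.4032
Critical value: t_{0.025,40} = ±2.021
p-value < 0.0001
Decision: reject H₀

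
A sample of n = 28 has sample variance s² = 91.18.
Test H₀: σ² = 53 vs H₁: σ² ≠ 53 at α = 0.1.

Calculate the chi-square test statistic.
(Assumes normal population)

Answer: χ² = 46.4502, reject H₀

Derivation:
df = n - 1 = 27
χ² = (n-1)s²/σ₀² = 27×91.18/53 = 46.4502
Critical values: χ²_{0.95,27} = 16.151, χ²_{0.05,27} = 40.113
Rejection region: χ² < 16.151 or χ² > 40.113
Decision: reject H₀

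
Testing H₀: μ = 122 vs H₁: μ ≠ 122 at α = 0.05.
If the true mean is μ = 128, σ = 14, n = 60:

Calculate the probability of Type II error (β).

Answer: β ≈ 0.0870

Derivation:
SE = σ/√n = 14/√60 = 1.8074
Critical values: μ₀ ± z_0.025×SE = 122 ± 1.960×1.8074
Acceptance region: (118.4575, 125.5425)
Under H₁ (μ = 128): z_high = (125.5425 - 128)/1.8074 = -1.3597, z_low = (118.4575 - 128)/1.8074 = -5.2797
β = P(not reject | H₁) = Φ(-1.3597) - Φ(-5.2797) ≈ 0.0870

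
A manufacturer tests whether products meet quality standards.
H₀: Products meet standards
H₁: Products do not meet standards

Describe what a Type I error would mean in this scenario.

Answer: Rejecting good products that actually meet standards

Derivation:
A Type I error (probability α) occurs when we reject a true H₀.
A Type II error (probability β) occurs when we fail to reject a false H₀.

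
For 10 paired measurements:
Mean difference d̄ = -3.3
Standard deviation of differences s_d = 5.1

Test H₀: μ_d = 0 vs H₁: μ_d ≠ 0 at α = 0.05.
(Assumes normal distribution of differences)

Answer: t = -2.0461, fail to reject H₀

Derivation:
df = n - 1 = 9
SE = s_d/√n = 5.1/√10 = 1.6128
t = d̄/SE = -3.3/1.6128 = -2.0461
Critical value: t_{0.025,9} = ±2.262
p-value ≈ 0.0711
Decision: fail to reject H₀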